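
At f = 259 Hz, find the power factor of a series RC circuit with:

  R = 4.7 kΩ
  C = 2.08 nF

Step 1 — Angular frequency: ω = 2π·f = 2π·259 = 1627 rad/s.
Step 2 — Component impedances:
  R: Z = R = 4700 Ω
  C: Z = 1/(jωC) = -j/(ω·C) = 0 - j2.954e+05 Ω
Step 3 — Series combination: Z_total = R + C = 4700 - j2.954e+05 Ω = 2.955e+05∠-89.1° Ω.
Step 4 — Power factor: PF = cos(φ) = Re(Z)/|Z| = 4700/2.955e+05 = 0.01591.
Step 5 — Type: Im(Z) = -2.954e+05 ⇒ leading (phase φ = -89.1°).

PF = 0.01591 (leading, φ = -89.1°)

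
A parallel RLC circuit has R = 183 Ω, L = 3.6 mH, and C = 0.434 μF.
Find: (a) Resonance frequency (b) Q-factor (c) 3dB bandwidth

Step 1 — Resonance: ω₀ = 1/√(LC) = 1/√(0.0036·4.34e-07) = 2.53e+04 rad/s.
Step 2 — f₀ = ω₀/(2π) = 4026 Hz.
Step 3 — Parallel Q: Q = R/(ω₀L) = 183/(2.53e+04·0.0036) = 2.009.
Step 4 — Bandwidth: Δω = ω₀/Q = 1.259e+04 rad/s; BW = Δω/(2π) = 2004 Hz.

(a) f₀ = 4026 Hz  (b) Q = 2.009  (c) BW = 2004 Hz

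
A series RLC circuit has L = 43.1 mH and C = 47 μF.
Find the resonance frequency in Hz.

Step 1 — Resonance condition Im(Z)=0 gives ω₀ = 1/√(LC).
Step 2 — ω₀ = 1/√(0.0431·4.7e-05) = 702.6 rad/s.
Step 3 — f₀ = ω₀/(2π) = 111.8 Hz.

f₀ = 111.8 Hz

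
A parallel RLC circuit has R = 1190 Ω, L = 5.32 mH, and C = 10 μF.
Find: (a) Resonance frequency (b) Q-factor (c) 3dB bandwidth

Step 1 — Resonance: ω₀ = 1/√(LC) = 1/√(0.00532·1e-05) = 4336 rad/s.
Step 2 — f₀ = ω₀/(2π) = 690 Hz.
Step 3 — Parallel Q: Q = R/(ω₀L) = 1190/(4336·0.00532) = 51.59.
Step 4 — Bandwidth: Δω = ω₀/Q = 84.03 rad/s; BW = Δω/(2π) = 13.37 Hz.

(a) f₀ = 690 Hz  (b) Q = 51.59  (c) BW = 13.37 Hz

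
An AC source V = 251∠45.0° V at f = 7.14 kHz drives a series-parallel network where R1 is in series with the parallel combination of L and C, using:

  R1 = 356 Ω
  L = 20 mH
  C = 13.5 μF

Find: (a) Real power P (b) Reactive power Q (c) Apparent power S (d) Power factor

Step 1 — Angular frequency: ω = 2π·f = 2π·7140 = 4.486e+04 rad/s.
Step 2 — Component impedances:
  R1: Z = R = 356 Ω
  L: Z = jωL = j·4.486e+04·0.02 = 0 + j897.2 Ω
  C: Z = 1/(jωC) = -j/(ω·C) = 0 - j1.651 Ω
Step 3 — Parallel branch: L || C = 1/(1/L + 1/C) = 0 - j1.654 Ω.
Step 4 — Series with R1: Z_total = R1 + (L || C) = 356 - j1.654 Ω = 356∠-0.3° Ω.
Step 5 — Source phasor: V = 251∠45.0° V = 177.5 + j177.5 V.
Step 6 — Current: I = V / Z = 0.4962 + j0.5009 A = 0.705∠45.3° A.
Step 7 — Complex power: S = V·I* = 177 - j0.8223 VA.
Step 8 — Real power: P = Re(S) = 177 W.
Step 9 — Reactive power: Q = Im(S) = -0.8223 VAR.
Step 10 — Apparent power: |S| = 177 VA.
Step 11 — Power factor: PF = P/|S| = 1 (leading).

(a) P = 177 W  (b) Q = -0.8223 VAR  (c) S = 177 VA  (d) PF = 1 (leading)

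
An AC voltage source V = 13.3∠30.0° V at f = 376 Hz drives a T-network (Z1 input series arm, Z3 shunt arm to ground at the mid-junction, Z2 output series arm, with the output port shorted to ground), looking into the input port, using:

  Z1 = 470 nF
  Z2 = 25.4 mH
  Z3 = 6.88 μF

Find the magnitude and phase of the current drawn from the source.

Step 1 — Angular frequency: ω = 2π·f = 2π·376 = 2362 rad/s.
Step 2 — Component impedances:
  Z1: Z = 1/(jωC) = -j/(ω·C) = 0 - j900.6 Ω
  Z2: Z = jωL = j·2362·0.0254 = 0 + j60.01 Ω
  Z3: Z = 1/(jωC) = -j/(ω·C) = 0 - j61.52 Ω
Step 3 — With the output port shorted to ground, the output series arm Z2 runs from the junction to ground; the shunt arm Z3 also runs from the junction to ground. They appear in parallel: Z3 || Z2 = 0 + j2434 Ω.
Step 4 — Series with input arm Z1: Z_in = Z1 + (Z3 || Z2) = 0 + j1533 Ω = 1533∠90.0° Ω.
Step 5 — Source phasor: V = 13.3∠30.0° V = 11.52 + j6.65 V.
Step 6 — Ohm's law: I = V / Z_total = (11.52 + j6.65) / (0 + j1533) = 0.004338 - j0.007513 A.
Step 7 — Convert to polar: |I| = 0.008675 A, ∠I = -60.0°.

I = 0.008675∠-60.0° A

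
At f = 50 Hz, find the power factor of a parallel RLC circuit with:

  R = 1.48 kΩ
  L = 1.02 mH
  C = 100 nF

Step 1 — Angular frequency: ω = 2π·f = 2π·50 = 314.2 rad/s.
Step 2 — Component impedances:
  R: Z = R = 1480 Ω
  L: Z = jωL = j·314.2·0.00102 = 0 + j0.3204 Ω
  C: Z = 1/(jωC) = -j/(ω·C) = 0 - j3.183e+04 Ω
Step 3 — Parallel combination: 1/Z_total = 1/R + 1/L + 1/C; Z_total = 6.938e-05 + j0.3204 Ω = 0.3204∠90.0° Ω.
Step 4 — Power factor: PF = cos(φ) = Re(Z)/|Z| = 6.938e-05/0.3204 = 0.0002165.
Step 5 — Type: Im(Z) = 0.3204 ⇒ lagging (phase φ = 90.0°).

PF = 0.0002165 (lagging, φ = 90.0°)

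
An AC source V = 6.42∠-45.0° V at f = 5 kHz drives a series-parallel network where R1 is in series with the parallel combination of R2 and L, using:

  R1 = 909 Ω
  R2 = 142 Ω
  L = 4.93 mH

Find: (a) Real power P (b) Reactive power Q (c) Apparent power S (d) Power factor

Step 1 — Angular frequency: ω = 2π·f = 2π·5000 = 3.142e+04 rad/s.
Step 2 — Component impedances:
  R1: Z = R = 909 Ω
  R2: Z = R = 142 Ω
  L: Z = jωL = j·3.142e+04·0.00493 = 0 + j154.9 Ω
Step 3 — Parallel branch: R2 || L = 1/(1/R2 + 1/L) = 77.15 + j70.73 Ω.
Step 4 — Series with R1: Z_total = R1 + (R2 || L) = 986.1 + j70.73 Ω = 988.7∠4.1° Ω.
Step 5 — Source phasor: V = 6.42∠-45.0° V = 4.54 - j4.54 V.
Step 6 — Current: I = V / Z = 0.004251 - j0.004908 A = 0.006493∠-49.1° A.
Step 7 — Complex power: S = V·I* = 0.04158 + j0.002982 VA.
Step 8 — Real power: P = Re(S) = 0.04158 W.
Step 9 — Reactive power: Q = Im(S) = 0.002982 VAR.
Step 10 — Apparent power: |S| = 0.04169 VA.
Step 11 — Power factor: PF = P/|S| = 0.9974 (lagging).

(a) P = 0.04158 W  (b) Q = 0.002982 VAR  (c) S = 0.04169 VA  (d) PF = 0.9974 (lagging)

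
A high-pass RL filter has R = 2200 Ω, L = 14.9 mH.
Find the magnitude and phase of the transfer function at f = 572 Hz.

Step 1 — Angular frequency: ω = 2π·572 = 3594 rad/s.
Step 2 — Transfer function: H(jω) = jωL/(R + jωL).
Step 3 — Numerator jωL = j·53.55; denominator R + jωL = 2200 + j53.55.
Step 4 — H = 0.0005921 + j0.02433.
Step 5 — Magnitude: |H| = 0.02433 (-32.3 dB); phase: φ = 88.6°.

|H| = 0.02433 (-32.3 dB), φ = 88.6°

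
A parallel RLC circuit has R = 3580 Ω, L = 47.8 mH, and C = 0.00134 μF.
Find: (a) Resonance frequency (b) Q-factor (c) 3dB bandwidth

Step 1 — Resonance: ω₀ = 1/√(LC) = 1/√(0.0478·1.34e-09) = 1.249e+05 rad/s.
Step 2 — f₀ = ω₀/(2π) = 1.989e+04 Hz.
Step 3 — Parallel Q: Q = R/(ω₀L) = 3580/(1.249e+05·0.0478) = 0.5994.
Step 4 — Bandwidth: Δω = ω₀/Q = 2.085e+05 rad/s; BW = Δω/(2π) = 3.318e+04 Hz.

(a) f₀ = 1.989e+04 Hz  (b) Q = 0.5994  (c) BW = 3.318e+04 Hz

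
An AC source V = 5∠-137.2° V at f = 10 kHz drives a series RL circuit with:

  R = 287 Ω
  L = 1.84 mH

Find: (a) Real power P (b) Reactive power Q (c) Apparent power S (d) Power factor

Step 1 — Angular frequency: ω = 2π·f = 2π·1e+04 = 6.283e+04 rad/s.
Step 2 — Component impedances:
  R: Z = R = 287 Ω
  L: Z = jωL = j·6.283e+04·0.00184 = 0 + j115.6 Ω
Step 3 — Series combination: Z_total = R + L = 287 + j115.6 Ω = 309.4∠21.9° Ω.
Step 4 — Source phasor: V = 5∠-137.2° V = -3.669 - j3.397 V.
Step 5 — Current: I = V / Z = -0.0151 - j0.005754 A = 0.01616∠-159.1° A.
Step 6 — Complex power: S = V·I* = 0.07495 + j0.03019 VA.
Step 7 — Real power: P = Re(S) = 0.07495 W.
Step 8 — Reactive power: Q = Im(S) = 0.03019 VAR.
Step 9 — Apparent power: |S| = 0.0808 VA.
Step 10 — Power factor: PF = P/|S| = 0.9276 (lagging).

(a) P = 0.07495 W  (b) Q = 0.03019 VAR  (c) S = 0.0808 VA  (d) PF = 0.9276 (lagging)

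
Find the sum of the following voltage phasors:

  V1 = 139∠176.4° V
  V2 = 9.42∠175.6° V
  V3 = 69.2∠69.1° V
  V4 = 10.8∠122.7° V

Step 1 — Convert each phasor to rectangular form:
  V1 = 139·(cos(176.4°) + j·sin(176.4°)) = -138.7 + j8.728 V
  V2 = 9.42·(cos(175.6°) + j·sin(175.6°)) = -9.392 + j0.7227 V
  V3 = 69.2·(cos(69.1°) + j·sin(69.1°)) = 24.69 + j64.65 V
  V4 = 10.8·(cos(122.7°) + j·sin(122.7°)) = -5.835 + j9.088 V
Step 2 — Sum components: V_total = -129.3 + j83.19 V.
Step 3 — Convert to polar: |V_total| = 153.7 V, ∠V_total = 147.2°.

V_total = 153.7∠147.2° V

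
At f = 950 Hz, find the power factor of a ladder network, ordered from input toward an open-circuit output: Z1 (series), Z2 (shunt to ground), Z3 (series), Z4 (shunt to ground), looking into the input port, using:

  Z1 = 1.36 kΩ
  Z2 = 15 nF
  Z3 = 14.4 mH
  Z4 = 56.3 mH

Step 1 — Angular frequency: ω = 2π·f = 2π·950 = 5969 rad/s.
Step 2 — Component impedances:
  Z1: Z = R = 1360 Ω
  Z2: Z = 1/(jωC) = -j/(ω·C) = 0 - j1.117e+04 Ω
  Z3: Z = jωL = j·5969·0.0144 = 0 + j85.95 Ω
  Z4: Z = jωL = j·5969·0.0563 = 0 + j336.1 Ω
Step 3 — Ladder network (open output): work backward from the far end, alternating series and parallel combinations. Z_in = 1360 + j438.6 Ω = 1429∠17.9° Ω.
Step 4 — Power factor: PF = cos(φ) = Re(Z)/|Z| = 1360/1429 = 0.9517.
Step 5 — Type: Im(Z) = 438.6 ⇒ lagging (phase φ = 17.9°).

PF = 0.9517 (lagging, φ = 17.9°)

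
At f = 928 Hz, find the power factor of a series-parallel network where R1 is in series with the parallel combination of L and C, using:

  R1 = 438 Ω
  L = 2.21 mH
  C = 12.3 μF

Step 1 — Angular frequency: ω = 2π·f = 2π·928 = 5831 rad/s.
Step 2 — Component impedances:
  R1: Z = R = 438 Ω
  L: Z = jωL = j·5831·0.00221 = 0 + j12.89 Ω
  C: Z = 1/(jωC) = -j/(ω·C) = 0 - j13.94 Ω
Step 3 — Parallel branch: L || C = 1/(1/L + 1/C) = 0 + j169.9 Ω.
Step 4 — Series with R1: Z_total = R1 + (L || C) = 438 + j169.9 Ω = 469.8∠21.2° Ω.
Step 5 — Power factor: PF = cos(φ) = Re(Z)/|Z| = 438/469.8 = 0.9323.
Step 6 — Type: Im(Z) = 169.9 ⇒ lagging (phase φ = 21.2°).

PF = 0.9323 (lagging, φ = 21.2°)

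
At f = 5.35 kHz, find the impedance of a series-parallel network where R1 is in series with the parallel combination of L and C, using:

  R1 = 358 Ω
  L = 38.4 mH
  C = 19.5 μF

Step 1 — Angular frequency: ω = 2π·f = 2π·5350 = 3.362e+04 rad/s.
Step 2 — Component impedances:
  R1: Z = R = 358 Ω
  L: Z = jωL = j·3.362e+04·0.0384 = 0 + j1291 Ω
  C: Z = 1/(jωC) = -j/(ω·C) = 0 - j1.526 Ω
Step 3 — Parallel branch: L || C = 1/(1/L + 1/C) = 0 - j1.527 Ω.
Step 4 — Series with R1: Z_total = R1 + (L || C) = 358 - j1.527 Ω = 358∠-0.2° Ω.

Z = 358 - j1.527 Ω = 358∠-0.2° Ω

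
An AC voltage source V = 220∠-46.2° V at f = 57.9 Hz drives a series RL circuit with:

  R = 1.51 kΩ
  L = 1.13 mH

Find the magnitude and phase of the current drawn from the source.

Step 1 — Angular frequency: ω = 2π·f = 2π·57.9 = 363.8 rad/s.
Step 2 — Component impedances:
  R: Z = R = 1510 Ω
  L: Z = jωL = j·363.8·0.00113 = 0 + j0.4111 Ω
Step 3 — Series combination: Z_total = R + L = 1510 + j0.4111 Ω = 1510∠0.0° Ω.
Step 4 — Source phasor: V = 220∠-46.2° V = 152.3 - j158.8 V.
Step 5 — Ohm's law: I = V / Z_total = (152.3 - j158.8) / (1510 + j0.4111) = 0.1008 - j0.1052 A.
Step 6 — Convert to polar: |I| = 0.1457 A, ∠I = -46.2°.

I = 0.1457∠-46.2° A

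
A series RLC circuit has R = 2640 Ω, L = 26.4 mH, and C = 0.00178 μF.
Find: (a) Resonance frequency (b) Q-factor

Step 1 — Resonance condition Im(Z)=0 gives ω₀ = 1/√(LC).
Step 2 — ω₀ = 1/√(0.0264·1.78e-09) = 1.459e+05 rad/s.
Step 3 — f₀ = ω₀/(2π) = 2.322e+04 Hz.
Step 4 — Series Q: Q = ω₀L/R = 1.459e+05·0.0264/2640 = 1.459.

(a) f₀ = 2.322e+04 Hz  (b) Q = 1.459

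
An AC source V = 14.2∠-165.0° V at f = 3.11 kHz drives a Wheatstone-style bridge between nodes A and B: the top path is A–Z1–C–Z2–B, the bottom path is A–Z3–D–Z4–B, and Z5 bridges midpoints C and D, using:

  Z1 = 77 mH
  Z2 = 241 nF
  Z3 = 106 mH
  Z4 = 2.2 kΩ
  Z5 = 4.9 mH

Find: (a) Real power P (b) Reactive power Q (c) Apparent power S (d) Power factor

Step 1 — Angular frequency: ω = 2π·f = 2π·3110 = 1.954e+04 rad/s.
Step 2 — Component impedances:
  Z1: Z = jωL = j·1.954e+04·0.077 = 0 + j1505 Ω
  Z2: Z = 1/(jωC) = -j/(ω·C) = 0 - j212.3 Ω
  Z3: Z = jωL = j·1.954e+04·0.106 = 0 + j2071 Ω
  Z4: Z = R = 2200 Ω
  Z5: Z = jωL = j·1.954e+04·0.0049 = 0 + j95.75 Ω
Step 3 — Bridge requires nodal analysis (the Z5 bridge couples midpoints C and D, so the two paths cannot be reduced to a simple series/parallel combination). Setting node B to ground and injecting 1 A at node A, the 3-node admittance system at A, C, D solves to V_A = Z_AB = 13.58 + j676.4 Ω = 676.6∠88.8° Ω.
Step 4 — Source phasor: V = 14.2∠-165.0° V = -13.72 - j3.675 V.
Step 5 — Current: I = V / Z = -0.005838 + j0.02016 A = 0.02099∠106.2° A.
Step 6 — Complex power: S = V·I* = 0.005983 + j0.298 VA.
Step 7 — Real power: P = Re(S) = 0.005983 W.
Step 8 — Reactive power: Q = Im(S) = 0.298 VAR.
Step 9 — Apparent power: |S| = 0.298 VA.
Step 10 — Power factor: PF = P/|S| = 0.02007 (lagging).

(a) P = 0.005983 W  (b) Q = 0.298 VAR  (c) S = 0.298 VA  (d) PF = 0.02007 (lagging)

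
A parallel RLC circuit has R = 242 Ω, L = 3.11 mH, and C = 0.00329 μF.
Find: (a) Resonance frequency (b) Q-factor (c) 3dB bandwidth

Step 1 — Resonance: ω₀ = 1/√(LC) = 1/√(0.00311·3.29e-09) = 3.126e+05 rad/s.
Step 2 — f₀ = ω₀/(2π) = 4.976e+04 Hz.
Step 3 — Parallel Q: Q = R/(ω₀L) = 242/(3.126e+05·0.00311) = 0.2489.
Step 4 — Bandwidth: Δω = ω₀/Q = 1.256e+06 rad/s; BW = Δω/(2π) = 1.999e+05 Hz.

(a) f₀ = 4.976e+04 Hz  (b) Q = 0.2489  (c) BW = 1.999e+05 Hz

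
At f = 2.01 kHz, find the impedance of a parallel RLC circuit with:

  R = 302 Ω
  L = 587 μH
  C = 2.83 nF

Step 1 — Angular frequency: ω = 2π·f = 2π·2010 = 1.263e+04 rad/s.
Step 2 — Component impedances:
  R: Z = R = 302 Ω
  L: Z = jωL = j·1.263e+04·0.000587 = 0 + j7.413 Ω
  C: Z = 1/(jωC) = -j/(ω·C) = 0 - j2.798e+04 Ω
Step 3 — Parallel combination: 1/Z_total = 1/R + 1/L + 1/C; Z_total = 0.182 + j7.411 Ω = 7.413∠88.6° Ω.

Z = 0.182 + j7.411 Ω = 7.413∠88.6° Ω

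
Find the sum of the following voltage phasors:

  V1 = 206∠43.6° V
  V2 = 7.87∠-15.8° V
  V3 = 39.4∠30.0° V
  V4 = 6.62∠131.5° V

Step 1 — Convert each phasor to rectangular form:
  V1 = 206·(cos(43.6°) + j·sin(43.6°)) = 149.2 + j142.1 V
  V2 = 7.87·(cos(-15.8°) + j·sin(-15.8°)) = 7.573 - j2.143 V
  V3 = 39.4·(cos(30.0°) + j·sin(30.0°)) = 34.12 + j19.7 V
  V4 = 6.62·(cos(131.5°) + j·sin(131.5°)) = -4.387 + j4.958 V
Step 2 — Sum components: V_total = 186.5 + j164.6 V.
Step 3 — Convert to polar: |V_total| = 248.7 V, ∠V_total = 41.4°.

V_total = 248.7∠41.4° V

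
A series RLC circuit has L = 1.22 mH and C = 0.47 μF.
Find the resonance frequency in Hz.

Step 1 — Resonance condition Im(Z)=0 gives ω₀ = 1/√(LC).
Step 2 — ω₀ = 1/√(0.00122·4.7e-07) = 4.176e+04 rad/s.
Step 3 — f₀ = ω₀/(2π) = 6646 Hz.

f₀ = 6646 Hz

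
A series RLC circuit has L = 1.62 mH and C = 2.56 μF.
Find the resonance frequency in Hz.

Step 1 — Resonance condition Im(Z)=0 gives ω₀ = 1/√(LC).
Step 2 — ω₀ = 1/√(0.00162·2.56e-06) = 1.553e+04 rad/s.
Step 3 — f₀ = ω₀/(2π) = 2471 Hz.

f₀ = 2471 Hz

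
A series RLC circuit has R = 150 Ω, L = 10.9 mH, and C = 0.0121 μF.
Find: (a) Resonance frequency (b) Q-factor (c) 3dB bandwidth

Step 1 — Resonance: ω₀ = 1/√(LC) = 1/√(0.0109·1.21e-08) = 8.708e+04 rad/s.
Step 2 — f₀ = ω₀/(2π) = 1.386e+04 Hz.
Step 3 — Series Q: Q = ω₀L/R = 8.708e+04·0.0109/150 = 6.327.
Step 4 — Bandwidth: Δω = ω₀/Q = 1.376e+04 rad/s; BW = Δω/(2π) = 2190 Hz.

(a) f₀ = 1.386e+04 Hz  (b) Q = 6.327  (c) BW = 2190 Hz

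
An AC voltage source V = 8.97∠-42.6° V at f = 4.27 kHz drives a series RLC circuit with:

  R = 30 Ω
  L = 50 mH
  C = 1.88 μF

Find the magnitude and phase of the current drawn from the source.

Step 1 — Angular frequency: ω = 2π·f = 2π·4270 = 2.683e+04 rad/s.
Step 2 — Component impedances:
  R: Z = R = 30 Ω
  L: Z = jωL = j·2.683e+04·0.05 = 0 + j1341 Ω
  C: Z = 1/(jωC) = -j/(ω·C) = 0 - j19.83 Ω
Step 3 — Series combination: Z_total = R + L + C = 30 + j1322 Ω = 1322∠88.7° Ω.
Step 4 — Source phasor: V = 8.97∠-42.6° V = 6.603 - j6.072 V.
Step 5 — Ohm's law: I = V / Z_total = (6.603 - j6.072) / (30 + j1322) = -0.004478 - j0.005098 A.
Step 6 — Convert to polar: |I| = 0.006785 A, ∠I = -131.3°.

I = 0.006785∠-131.3° A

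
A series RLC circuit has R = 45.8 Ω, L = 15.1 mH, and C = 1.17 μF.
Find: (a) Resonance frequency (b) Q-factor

Step 1 — Resonance condition Im(Z)=0 gives ω₀ = 1/√(LC).
Step 2 — ω₀ = 1/√(0.0151·1.17e-06) = 7523 rad/s.
Step 3 — f₀ = ω₀/(2π) = 1197 Hz.
Step 4 — Series Q: Q = ω₀L/R = 7523·0.0151/45.8 = 2.48.

(a) f₀ = 1197 Hz  (b) Q = 2.48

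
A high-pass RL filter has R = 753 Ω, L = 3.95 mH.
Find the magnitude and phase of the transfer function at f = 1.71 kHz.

Step 1 — Angular frequency: ω = 2π·1710 = 1.074e+04 rad/s.
Step 2 — Transfer function: H(jω) = jωL/(R + jωL).
Step 3 — Numerator jωL = j·42.44; denominator R + jωL = 753 + j42.44.
Step 4 — H = 0.003166 + j0.05618.
Step 5 — Magnitude: |H| = 0.05627 (-25.0 dB); phase: φ = 86.8°.

|H| = 0.05627 (-25.0 dB), φ = 86.8°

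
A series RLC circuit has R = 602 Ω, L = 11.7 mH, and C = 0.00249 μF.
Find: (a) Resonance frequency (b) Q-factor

Step 1 — Resonance condition Im(Z)=0 gives ω₀ = 1/√(LC).
Step 2 — ω₀ = 1/√(0.0117·2.49e-09) = 1.853e+05 rad/s.
Step 3 — f₀ = ω₀/(2π) = 2.949e+04 Hz.
Step 4 — Series Q: Q = ω₀L/R = 1.853e+05·0.0117/602 = 3.601.

(a) f₀ = 2.949e+04 Hz  (b) Q = 3.601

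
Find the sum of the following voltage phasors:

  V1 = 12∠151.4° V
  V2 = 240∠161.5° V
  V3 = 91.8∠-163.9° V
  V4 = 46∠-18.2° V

Step 1 — Convert each phasor to rectangular form:
  V1 = 12·(cos(151.4°) + j·sin(151.4°)) = -10.54 + j5.744 V
  V2 = 240·(cos(161.5°) + j·sin(161.5°)) = -227.6 + j76.15 V
  V3 = 91.8·(cos(-163.9°) + j·sin(-163.9°)) = -88.2 - j25.46 V
  V4 = 46·(cos(-18.2°) + j·sin(-18.2°)) = 43.7 - j14.37 V
Step 2 — Sum components: V_total = -282.6 + j42.07 V.
Step 3 — Convert to polar: |V_total| = 285.7 V, ∠V_total = 171.5°.

V_total = 285.7∠171.5° V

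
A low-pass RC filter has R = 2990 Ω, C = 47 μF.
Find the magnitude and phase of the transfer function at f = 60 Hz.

Step 1 — Angular frequency: ω = 2π·60 = 377 rad/s.
Step 2 — Transfer function: H(jω) = 1/(1 + jωRC).
Step 3 — Denominator: 1 + jωRC = 1 + j·377·2990·4.7e-05 = 1 + j52.98.
Step 4 — H = 0.0003562 - j0.01887.
Step 5 — Magnitude: |H| = 0.01887 (-34.5 dB); phase: φ = -88.9°.

|H| = 0.01887 (-34.5 dB), φ = -88.9°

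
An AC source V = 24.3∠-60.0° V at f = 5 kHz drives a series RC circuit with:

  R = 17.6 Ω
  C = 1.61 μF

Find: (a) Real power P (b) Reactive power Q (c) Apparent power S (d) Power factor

Step 1 — Angular frequency: ω = 2π·f = 2π·5000 = 3.142e+04 rad/s.
Step 2 — Component impedances:
  R: Z = R = 17.6 Ω
  C: Z = 1/(jωC) = -j/(ω·C) = 0 - j19.77 Ω
Step 3 — Series combination: Z_total = R + C = 17.6 - j19.77 Ω = 26.47∠-48.3° Ω.
Step 4 — Source phasor: V = 24.3∠-60.0° V = 12.15 - j21.04 V.
Step 5 — Current: I = V / Z = 0.899 - j0.1858 A = 0.918∠-11.7° A.
Step 6 — Complex power: S = V·I* = 14.83 - j16.66 VA.
Step 7 — Real power: P = Re(S) = 14.83 W.
Step 8 — Reactive power: Q = Im(S) = -16.66 VAR.
Step 9 — Apparent power: |S| = 22.31 VA.
Step 10 — Power factor: PF = P/|S| = 0.6649 (leading).

(a) P = 14.83 W  (b) Q = -16.66 VAR  (c) S = 22.31 VA  (d) PF = 0.6649 (leading)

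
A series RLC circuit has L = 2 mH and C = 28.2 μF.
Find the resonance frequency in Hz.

Step 1 — Resonance condition Im(Z)=0 gives ω₀ = 1/√(LC).
Step 2 — ω₀ = 1/√(0.002·2.82e-05) = 4211 rad/s.
Step 3 — f₀ = ω₀/(2π) = 670.2 Hz.

f₀ = 670.2 Hz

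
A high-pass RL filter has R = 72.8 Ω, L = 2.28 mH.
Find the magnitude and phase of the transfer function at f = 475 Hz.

Step 1 — Angular frequency: ω = 2π·475 = 2985 rad/s.
Step 2 — Transfer function: H(jω) = jωL/(R + jωL).
Step 3 — Numerator jωL = j·6.805; denominator R + jωL = 72.8 + j6.805.
Step 4 — H = 0.008661 + j0.09266.
Step 5 — Magnitude: |H| = 0.09307 (-20.6 dB); phase: φ = 84.7°.

|H| = 0.09307 (-20.6 dB), φ = 84.7°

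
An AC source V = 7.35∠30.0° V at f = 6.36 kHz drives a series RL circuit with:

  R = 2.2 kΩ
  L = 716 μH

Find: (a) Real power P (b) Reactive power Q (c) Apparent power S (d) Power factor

Step 1 — Angular frequency: ω = 2π·f = 2π·6360 = 3.996e+04 rad/s.
Step 2 — Component impedances:
  R: Z = R = 2200 Ω
  L: Z = jωL = j·3.996e+04·0.000716 = 0 + j28.61 Ω
Step 3 — Series combination: Z_total = R + L = 2200 + j28.61 Ω = 2200∠0.7° Ω.
Step 4 — Source phasor: V = 7.35∠30.0° V = 6.365 + j3.675 V.
Step 5 — Current: I = V / Z = 0.002915 + j0.001633 A = 0.003341∠29.3° A.
Step 6 — Complex power: S = V·I* = 0.02455 + j0.0003193 VA.
Step 7 — Real power: P = Re(S) = 0.02455 W.
Step 8 — Reactive power: Q = Im(S) = 0.0003193 VAR.
Step 9 — Apparent power: |S| = 0.02455 VA.
Step 10 — Power factor: PF = P/|S| = 0.9999 (lagging).

(a) P = 0.02455 W  (b) Q = 0.0003193 VAR  (c) S = 0.02455 VA  (d) PF = 0.9999 (lagging)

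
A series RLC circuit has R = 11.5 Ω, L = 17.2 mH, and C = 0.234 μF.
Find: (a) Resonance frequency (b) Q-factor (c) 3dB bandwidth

Step 1 — Resonance: ω₀ = 1/√(LC) = 1/√(0.0172·2.34e-07) = 1.576e+04 rad/s.
Step 2 — f₀ = ω₀/(2π) = 2509 Hz.
Step 3 — Series Q: Q = ω₀L/R = 1.576e+04·0.0172/11.5 = 23.58.
Step 4 — Bandwidth: Δω = ω₀/Q = 668.6 rad/s; BW = Δω/(2π) = 106.4 Hz.

(a) f₀ = 2509 Hz  (b) Q = 23.58  (c) BW = 106.4 Hz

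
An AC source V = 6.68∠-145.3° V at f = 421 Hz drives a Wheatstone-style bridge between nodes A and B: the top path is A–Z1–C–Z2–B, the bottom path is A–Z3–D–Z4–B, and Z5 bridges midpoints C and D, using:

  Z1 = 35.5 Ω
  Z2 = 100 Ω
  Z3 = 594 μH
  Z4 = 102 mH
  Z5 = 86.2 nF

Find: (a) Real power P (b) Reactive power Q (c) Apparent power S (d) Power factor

Step 1 — Angular frequency: ω = 2π·f = 2π·421 = 2645 rad/s.
Step 2 — Component impedances:
  Z1: Z = R = 35.5 Ω
  Z2: Z = R = 100 Ω
  Z3: Z = jωL = j·2645·0.000594 = 0 + j1.571 Ω
  Z4: Z = jωL = j·2645·0.102 = 0 + j269.8 Ω
  Z5: Z = 1/(jωC) = -j/(ω·C) = 0 - j4386 Ω
Step 3 — Bridge requires nodal analysis (the Z5 bridge couples midpoints C and D, so the two paths cannot be reduced to a simple series/parallel combination). Setting node B to ground and injecting 1 A at node A, the 3-node admittance system at A, C, D solves to V_A = Z_AB = 108.6 + j54.02 Ω = 121.3∠26.4° Ω.
Step 4 — Source phasor: V = 6.68∠-145.3° V = -5.492 - j3.803 V.
Step 5 — Current: I = V / Z = -0.05449 - j0.007911 A = 0.05506∠-171.7° A.
Step 6 — Complex power: S = V·I* = 0.3293 + j0.1638 VA.
Step 7 — Real power: P = Re(S) = 0.3293 W.
Step 8 — Reactive power: Q = Im(S) = 0.1638 VAR.
Step 9 — Apparent power: |S| = 0.3678 VA.
Step 10 — Power factor: PF = P/|S| = 0.8954 (lagging).

(a) P = 0.3293 W  (b) Q = 0.1638 VAR  (c) S = 0.3678 VA  (d) PF = 0.8954 (lagging)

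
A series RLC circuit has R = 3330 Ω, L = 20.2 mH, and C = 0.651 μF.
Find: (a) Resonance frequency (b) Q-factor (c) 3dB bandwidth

Step 1 — Resonance: ω₀ = 1/√(LC) = 1/√(0.0202·6.51e-07) = 8720 rad/s.
Step 2 — f₀ = ω₀/(2π) = 1388 Hz.
Step 3 — Series Q: Q = ω₀L/R = 8720·0.0202/3330 = 0.0529.
Step 4 — Bandwidth: Δω = ω₀/Q = 1.649e+05 rad/s; BW = Δω/(2π) = 2.624e+04 Hz.

(a) f₀ = 1388 Hz  (b) Q = 0.0529  (c) BW = 2.624e+04 Hz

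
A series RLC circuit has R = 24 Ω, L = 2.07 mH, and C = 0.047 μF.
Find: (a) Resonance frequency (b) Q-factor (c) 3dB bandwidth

Step 1 — Resonance: ω₀ = 1/√(LC) = 1/√(0.00207·4.7e-08) = 1.014e+05 rad/s.
Step 2 — f₀ = ω₀/(2π) = 1.614e+04 Hz.
Step 3 — Series Q: Q = ω₀L/R = 1.014e+05·0.00207/24 = 8.744.
Step 4 — Bandwidth: Δω = ω₀/Q = 1.159e+04 rad/s; BW = Δω/(2π) = 1845 Hz.

(a) f₀ = 1.614e+04 Hz  (b) Q = 8.744  (c) BW = 1845 Hz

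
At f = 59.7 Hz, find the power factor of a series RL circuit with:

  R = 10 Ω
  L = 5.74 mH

Step 1 — Angular frequency: ω = 2π·f = 2π·59.7 = 375.1 rad/s.
Step 2 — Component impedances:
  R: Z = R = 10 Ω
  L: Z = jωL = j·375.1·0.00574 = 0 + j2.153 Ω
Step 3 — Series combination: Z_total = R + L = 10 + j2.153 Ω = 10.23∠12.2° Ω.
Step 4 — Power factor: PF = cos(φ) = Re(Z)/|Z| = 10/10.229 = 0.9776.
Step 5 — Type: Im(Z) = 2.153 ⇒ lagging (phase φ = 12.2°).

PF = 0.9776 (lagging, φ = 12.2°)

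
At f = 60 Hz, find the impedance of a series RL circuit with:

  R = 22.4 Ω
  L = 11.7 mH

Step 1 — Angular frequency: ω = 2π·f = 2π·60 = 377 rad/s.
Step 2 — Component impedances:
  R: Z = R = 22.4 Ω
  L: Z = jωL = j·377·0.0117 = 0 + j4.411 Ω
Step 3 — Series combination: Z_total = R + L = 22.4 + j4.411 Ω = 22.83∠11.1° Ω.

Z = 22.4 + j4.411 Ω = 22.83∠11.1° Ω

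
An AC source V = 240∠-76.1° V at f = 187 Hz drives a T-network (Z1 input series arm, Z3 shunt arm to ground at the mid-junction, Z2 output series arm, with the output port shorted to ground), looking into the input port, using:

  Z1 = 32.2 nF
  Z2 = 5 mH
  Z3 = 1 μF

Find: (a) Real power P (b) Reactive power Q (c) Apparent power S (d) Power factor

Step 1 — Angular frequency: ω = 2π·f = 2π·187 = 1175 rad/s.
Step 2 — Component impedances:
  Z1: Z = 1/(jωC) = -j/(ω·C) = 0 - j2.643e+04 Ω
  Z2: Z = jωL = j·1175·0.005 = 0 + j5.875 Ω
  Z3: Z = 1/(jωC) = -j/(ω·C) = 0 - j851.1 Ω
Step 3 — With the output port shorted to ground, the output series arm Z2 runs from the junction to ground; the shunt arm Z3 also runs from the junction to ground. They appear in parallel: Z3 || Z2 = 0 + j5.916 Ω.
Step 4 — Series with input arm Z1: Z_in = Z1 + (Z3 || Z2) = 0 - j2.643e+04 Ω = 2.643e+04∠-90.0° Ω.
Step 5 — Source phasor: V = 240∠-76.1° V = 57.65 - j233 V.
Step 6 — Current: I = V / Z = 0.008816 + j0.002182 A = 0.009082∠13.9° A.
Step 7 — Complex power: S = V·I* = 0 - j2.18 VA.
Step 8 — Real power: P = Re(S) = 0 W.
Step 9 — Reactive power: Q = Im(S) = -2.18 VAR.
Step 10 — Apparent power: |S| = 2.18 VA.
Step 11 — Power factor: PF = P/|S| = 0 (leading).

(a) P = 0 W  (b) Q = -2.18 VAR  (c) S = 2.18 VA  (d) PF = 0 (leading)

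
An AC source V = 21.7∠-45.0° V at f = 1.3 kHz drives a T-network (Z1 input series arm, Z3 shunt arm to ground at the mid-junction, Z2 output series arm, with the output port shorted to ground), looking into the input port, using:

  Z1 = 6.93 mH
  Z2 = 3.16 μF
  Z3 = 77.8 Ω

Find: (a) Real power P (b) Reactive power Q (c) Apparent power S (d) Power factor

Step 1 — Angular frequency: ω = 2π·f = 2π·1300 = 8168 rad/s.
Step 2 — Component impedances:
  Z1: Z = jωL = j·8168·0.00693 = 0 + j56.61 Ω
  Z2: Z = 1/(jωC) = -j/(ω·C) = 0 - j38.74 Ω
  Z3: Z = R = 77.8 Ω
Step 3 — With the output port shorted to ground, the output series arm Z2 runs from the junction to ground; the shunt arm Z3 also runs from the junction to ground. They appear in parallel: Z3 || Z2 = 15.46 - j31.04 Ω.
Step 4 — Series with input arm Z1: Z_in = Z1 + (Z3 || Z2) = 15.46 + j25.56 Ω = 29.87∠58.8° Ω.
Step 5 — Source phasor: V = 21.7∠-45.0° V = 15.34 - j15.34 V.
Step 6 — Current: I = V / Z = -0.1737 - j0.7054 A = 0.7264∠-103.8° A.
Step 7 — Complex power: S = V·I* = 8.158 + j13.49 VA.
Step 8 — Real power: P = Re(S) = 8.158 W.
Step 9 — Reactive power: Q = Im(S) = 13.49 VAR.
Step 10 — Apparent power: |S| = 15.76 VA.
Step 11 — Power factor: PF = P/|S| = 0.5175 (lagging).

(a) P = 8.158 W  (b) Q = 13.49 VAR  (c) S = 15.76 VA  (d) PF = 0.5175 (lagging)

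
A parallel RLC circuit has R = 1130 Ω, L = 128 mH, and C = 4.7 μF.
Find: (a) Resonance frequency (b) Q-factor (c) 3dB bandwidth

Step 1 — Resonance: ω₀ = 1/√(LC) = 1/√(0.128·4.7e-06) = 1289 rad/s.
Step 2 — f₀ = ω₀/(2π) = 205.2 Hz.
Step 3 — Parallel Q: Q = R/(ω₀L) = 1130/(1289·0.128) = 6.847.
Step 4 — Bandwidth: Δω = ω₀/Q = 188.3 rad/s; BW = Δω/(2π) = 29.97 Hz.

(a) f₀ = 205.2 Hz  (b) Q = 6.847  (c) BW = 29.97 Hz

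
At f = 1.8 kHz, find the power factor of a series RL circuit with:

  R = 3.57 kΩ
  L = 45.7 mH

Step 1 — Angular frequency: ω = 2π·f = 2π·1800 = 1.131e+04 rad/s.
Step 2 — Component impedances:
  R: Z = R = 3570 Ω
  L: Z = jωL = j·1.131e+04·0.0457 = 0 + j516.9 Ω
Step 3 — Series combination: Z_total = R + L = 3570 + j516.9 Ω = 3607∠8.2° Ω.
Step 4 — Power factor: PF = cos(φ) = Re(Z)/|Z| = 3570/3607 = 0.9897.
Step 5 — Type: Im(Z) = 516.9 ⇒ lagging (phase φ = 8.2°).

PF = 0.9897 (lagging, φ = 8.2°)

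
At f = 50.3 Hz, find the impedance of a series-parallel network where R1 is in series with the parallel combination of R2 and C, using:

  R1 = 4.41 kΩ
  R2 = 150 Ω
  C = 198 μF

Step 1 — Angular frequency: ω = 2π·f = 2π·50.3 = 316 rad/s.
Step 2 — Component impedances:
  R1: Z = R = 4410 Ω
  R2: Z = R = 150 Ω
  C: Z = 1/(jωC) = -j/(ω·C) = 0 - j15.98 Ω
Step 3 — Parallel branch: R2 || C = 1/(1/R2 + 1/C) = 1.683 - j15.8 Ω.
Step 4 — Series with R1: Z_total = R1 + (R2 || C) = 4412 - j15.8 Ω = 4412∠-0.2° Ω.

Z = 4412 - j15.8 Ω = 4412∠-0.2° Ω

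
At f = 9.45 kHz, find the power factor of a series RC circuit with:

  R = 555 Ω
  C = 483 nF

Step 1 — Angular frequency: ω = 2π·f = 2π·9450 = 5.938e+04 rad/s.
Step 2 — Component impedances:
  R: Z = R = 555 Ω
  C: Z = 1/(jωC) = -j/(ω·C) = 0 - j34.87 Ω
Step 3 — Series combination: Z_total = R + C = 555 - j34.87 Ω = 556.1∠-3.6° Ω.
Step 4 — Power factor: PF = cos(φ) = Re(Z)/|Z| = 555/556.1 = 0.998.
Step 5 — Type: Im(Z) = -34.87 ⇒ leading (phase φ = -3.6°).

PF = 0.998 (leading, φ = -3.6°)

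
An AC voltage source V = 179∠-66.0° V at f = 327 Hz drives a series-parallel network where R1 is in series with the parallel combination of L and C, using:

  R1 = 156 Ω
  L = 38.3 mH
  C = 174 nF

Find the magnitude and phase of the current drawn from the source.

Step 1 — Angular frequency: ω = 2π·f = 2π·327 = 2055 rad/s.
Step 2 — Component impedances:
  R1: Z = R = 156 Ω
  L: Z = jωL = j·2055·0.0383 = 0 + j78.69 Ω
  C: Z = 1/(jωC) = -j/(ω·C) = 0 - j2797 Ω
Step 3 — Parallel branch: L || C = 1/(1/L + 1/C) = 0 + j80.97 Ω.
Step 4 — Series with R1: Z_total = R1 + (L || C) = 156 + j80.97 Ω = 175.8∠27.4° Ω.
Step 5 — Source phasor: V = 179∠-66.0° V = 72.81 - j163.5 V.
Step 6 — Ohm's law: I = V / Z_total = (72.81 - j163.5) / (156 + j80.97) = -0.06095 - j1.017 A.
Step 7 — Convert to polar: |I| = 1.018 A, ∠I = -93.4°.

I = 1.018∠-93.4° A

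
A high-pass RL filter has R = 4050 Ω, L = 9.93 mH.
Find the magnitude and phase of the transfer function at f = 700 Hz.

Step 1 — Angular frequency: ω = 2π·700 = 4398 rad/s.
Step 2 — Transfer function: H(jω) = jωL/(R + jωL).
Step 3 — Numerator jωL = j·43.67; denominator R + jωL = 4050 + j43.67.
Step 4 — H = 0.0001163 + j0.01078.
Step 5 — Magnitude: |H| = 0.01078 (-39.3 dB); phase: φ = 89.4°.

|H| = 0.01078 (-39.3 dB), φ = 89.4°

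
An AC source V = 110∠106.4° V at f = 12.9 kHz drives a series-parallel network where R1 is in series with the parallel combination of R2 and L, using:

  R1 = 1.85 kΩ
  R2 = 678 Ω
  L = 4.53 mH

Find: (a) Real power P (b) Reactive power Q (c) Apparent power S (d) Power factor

Step 1 — Angular frequency: ω = 2π·f = 2π·1.29e+04 = 8.105e+04 rad/s.
Step 2 — Component impedances:
  R1: Z = R = 1850 Ω
  R2: Z = R = 678 Ω
  L: Z = jωL = j·8.105e+04·0.00453 = 0 + j367.2 Ω
Step 3 — Parallel branch: R2 || L = 1/(1/R2 + 1/L) = 153.7 + j283.9 Ω.
Step 4 — Series with R1: Z_total = R1 + (R2 || L) = 2004 + j283.9 Ω = 2024∠8.1° Ω.
Step 5 — Source phasor: V = 110∠106.4° V = -31.06 + j105.5 V.
Step 6 — Current: I = V / Z = -0.00788 + j0.05378 A = 0.05435∠98.3° A.
Step 7 — Complex power: S = V·I* = 5.92 + j0.8388 VA.
Step 8 — Real power: P = Re(S) = 5.92 W.
Step 9 — Reactive power: Q = Im(S) = 0.8388 VAR.
Step 10 — Apparent power: |S| = 5.979 VA.
Step 11 — Power factor: PF = P/|S| = 0.9901 (lagging).

(a) P = 5.92 W  (b) Q = 0.8388 VAR  (c) S = 5.979 VA  (d) PF = 0.9901 (lagging)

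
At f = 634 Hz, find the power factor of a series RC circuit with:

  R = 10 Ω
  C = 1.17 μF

Step 1 — Angular frequency: ω = 2π·f = 2π·634 = 3984 rad/s.
Step 2 — Component impedances:
  R: Z = R = 10 Ω
  C: Z = 1/(jωC) = -j/(ω·C) = 0 - j214.6 Ω
Step 3 — Series combination: Z_total = R + C = 10 - j214.6 Ω = 214.8∠-87.3° Ω.
Step 4 — Power factor: PF = cos(φ) = Re(Z)/|Z| = 10/214.79 = 0.04656.
Step 5 — Type: Im(Z) = -214.6 ⇒ leading (phase φ = -87.3°).

PF = 0.04656 (leading, φ = -87.3°)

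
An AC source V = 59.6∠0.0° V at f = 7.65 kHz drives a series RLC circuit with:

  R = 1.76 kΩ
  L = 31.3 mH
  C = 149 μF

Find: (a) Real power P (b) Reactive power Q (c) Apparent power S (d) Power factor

Step 1 — Angular frequency: ω = 2π·f = 2π·7650 = 4.807e+04 rad/s.
Step 2 — Component impedances:
  R: Z = R = 1760 Ω
  L: Z = jωL = j·4.807e+04·0.0313 = 0 + j1504 Ω
  C: Z = 1/(jωC) = -j/(ω·C) = 0 - j0.1396 Ω
Step 3 — Series combination: Z_total = R + L + C = 1760 + j1504 Ω = 2315∠40.5° Ω.
Step 4 — Source phasor: V = 59.6∠0.0° V = 59.6 V.
Step 5 — Current: I = V / Z = 0.01957 - j0.01673 A = 0.02574∠-40.5° A.
Step 6 — Complex power: S = V·I* = 1.166 + j0.9968 VA.
Step 7 — Real power: P = Re(S) = 1.166 W.
Step 8 — Reactive power: Q = Im(S) = 0.9968 VAR.
Step 9 — Apparent power: |S| = 1.534 VA.
Step 10 — Power factor: PF = P/|S| = 0.7602 (lagging).

(a) P = 1.166 W  (b) Q = 0.9968 VAR  (c) S = 1.534 VA  (d) PF = 0.7602 (lagging)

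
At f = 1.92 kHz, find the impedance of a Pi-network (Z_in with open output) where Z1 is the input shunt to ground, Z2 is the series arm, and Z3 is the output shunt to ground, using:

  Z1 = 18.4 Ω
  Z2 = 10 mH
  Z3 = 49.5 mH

Step 1 — Angular frequency: ω = 2π·f = 2π·1920 = 1.206e+04 rad/s.
Step 2 — Component impedances:
  Z1: Z = R = 18.4 Ω
  Z2: Z = jωL = j·1.206e+04·0.01 = 0 + j120.6 Ω
  Z3: Z = jωL = j·1.206e+04·0.0495 = 0 + j597.2 Ω
Step 3 — With open output, the series arm Z2 and the output shunt Z3 appear in series to ground: Z2 + Z3 = 0 + j717.8 Ω.
Step 4 — Parallel with input shunt Z1: Z_in = Z1 || (Z2 + Z3) = 18.39 + j0.4714 Ω = 18.39∠1.5° Ω.

Z = 18.39 + j0.4714 Ω = 18.39∠1.5° Ω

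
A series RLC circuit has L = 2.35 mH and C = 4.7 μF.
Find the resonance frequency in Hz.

Step 1 — Resonance condition Im(Z)=0 gives ω₀ = 1/√(LC).
Step 2 — ω₀ = 1/√(0.00235·4.7e-06) = 9515 rad/s.
Step 3 — f₀ = ω₀/(2π) = 1514 Hz.

f₀ = 1514 Hz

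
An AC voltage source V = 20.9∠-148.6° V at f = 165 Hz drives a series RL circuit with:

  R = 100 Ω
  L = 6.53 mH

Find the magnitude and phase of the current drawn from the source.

Step 1 — Angular frequency: ω = 2π·f = 2π·165 = 1037 rad/s.
Step 2 — Component impedances:
  R: Z = R = 100 Ω
  L: Z = jωL = j·1037·0.00653 = 0 + j6.77 Ω
Step 3 — Series combination: Z_total = R + L = 100 + j6.77 Ω = 100.2∠3.9° Ω.
Step 4 — Source phasor: V = 20.9∠-148.6° V = -17.84 - j10.89 V.
Step 5 — Ohm's law: I = V / Z_total = (-17.84 - j10.89) / (100 + j6.77) = -0.1849 - j0.09637 A.
Step 6 — Convert to polar: |I| = 0.2085 A, ∠I = -152.5°.

I = 0.2085∠-152.5° A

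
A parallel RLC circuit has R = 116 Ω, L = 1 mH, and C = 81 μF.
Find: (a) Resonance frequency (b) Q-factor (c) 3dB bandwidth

Step 1 — Resonance: ω₀ = 1/√(LC) = 1/√(0.001·8.1e-05) = 3514 rad/s.
Step 2 — f₀ = ω₀/(2π) = 559.2 Hz.
Step 3 — Parallel Q: Q = R/(ω₀L) = 116/(3514·0.001) = 33.01.
Step 4 — Bandwidth: Δω = ω₀/Q = 106.4 rad/s; BW = Δω/(2π) = 16.94 Hz.

(a) f₀ = 559.2 Hz  (b) Q = 33.01  (c) BW = 16.94 Hz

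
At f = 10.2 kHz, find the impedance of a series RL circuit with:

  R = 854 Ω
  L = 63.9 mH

Step 1 — Angular frequency: ω = 2π·f = 2π·1.02e+04 = 6.409e+04 rad/s.
Step 2 — Component impedances:
  R: Z = R = 854 Ω
  L: Z = jωL = j·6.409e+04·0.0639 = 0 + j4095 Ω
Step 3 — Series combination: Z_total = R + L = 854 + j4095 Ω = 4183∠78.2° Ω.

Z = 854 + j4095 Ω = 4183∠78.2° Ω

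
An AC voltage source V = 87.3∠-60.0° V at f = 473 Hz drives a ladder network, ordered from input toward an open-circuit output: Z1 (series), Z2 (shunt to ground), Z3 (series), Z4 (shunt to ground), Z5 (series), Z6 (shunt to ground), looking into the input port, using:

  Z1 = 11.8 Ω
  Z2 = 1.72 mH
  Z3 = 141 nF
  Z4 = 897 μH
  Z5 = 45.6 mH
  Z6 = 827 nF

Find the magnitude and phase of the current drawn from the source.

Step 1 — Angular frequency: ω = 2π·f = 2π·473 = 2972 rad/s.
Step 2 — Component impedances:
  Z1: Z = R = 11.8 Ω
  Z2: Z = jωL = j·2972·0.00172 = 0 + j5.112 Ω
  Z3: Z = 1/(jωC) = -j/(ω·C) = 0 - j2386 Ω
  Z4: Z = jωL = j·2972·0.000897 = 0 + j2.666 Ω
  Z5: Z = jωL = j·2972·0.0456 = 0 + j135.5 Ω
  Z6: Z = 1/(jωC) = -j/(ω·C) = 0 - j406.9 Ω
Step 3 — Ladder network (open output): work backward from the far end, alternating series and parallel combinations. Z_in = 11.8 + j5.123 Ω = 12.86∠23.5° Ω.
Step 4 — Source phasor: V = 87.3∠-60.0° V = 43.65 - j75.6 V.
Step 5 — Ohm's law: I = V / Z_total = (43.65 - j75.6) / (11.8 + j5.123) = 0.7721 - j6.742 A.
Step 6 — Convert to polar: |I| = 6.786 A, ∠I = -83.5°.

I = 6.786∠-83.5° A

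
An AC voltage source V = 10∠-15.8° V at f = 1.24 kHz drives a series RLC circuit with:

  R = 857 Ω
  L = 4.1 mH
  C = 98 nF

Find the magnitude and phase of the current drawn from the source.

Step 1 — Angular frequency: ω = 2π·f = 2π·1240 = 7791 rad/s.
Step 2 — Component impedances:
  R: Z = R = 857 Ω
  L: Z = jωL = j·7791·0.0041 = 0 + j31.94 Ω
  C: Z = 1/(jωC) = -j/(ω·C) = 0 - j1310 Ω
Step 3 — Series combination: Z_total = R + L + C = 857 - j1278 Ω = 1539∠-56.2° Ω.
Step 4 — Source phasor: V = 10∠-15.8° V = 9.622 - j2.723 V.
Step 5 — Ohm's law: I = V / Z_total = (9.622 - j2.723) / (857 - j1278) = 0.004953 + j0.004208 A.
Step 6 — Convert to polar: |I| = 0.0065 A, ∠I = 40.4°.

I = 0.0065∠40.4° A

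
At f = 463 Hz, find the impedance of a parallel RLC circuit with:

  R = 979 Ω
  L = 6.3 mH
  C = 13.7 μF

Step 1 — Angular frequency: ω = 2π·f = 2π·463 = 2909 rad/s.
Step 2 — Component impedances:
  R: Z = R = 979 Ω
  L: Z = jωL = j·2909·0.0063 = 0 + j18.33 Ω
  C: Z = 1/(jωC) = -j/(ω·C) = 0 - j25.09 Ω
Step 3 — Parallel combination: 1/Z_total = 1/R + 1/L + 1/C; Z_total = 4.699 + j67.66 Ω = 67.83∠86.0° Ω.

Z = 4.699 + j67.66 Ω = 67.83∠86.0° Ω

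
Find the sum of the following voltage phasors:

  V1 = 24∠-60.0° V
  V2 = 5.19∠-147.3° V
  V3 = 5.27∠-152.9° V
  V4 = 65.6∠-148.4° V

Step 1 — Convert each phasor to rectangular form:
  V1 = 24·(cos(-60.0°) + j·sin(-60.0°)) = 12 - j20.78 V
  V2 = 5.19·(cos(-147.3°) + j·sin(-147.3°)) = -4.367 - j2.804 V
  V3 = 5.27·(cos(-152.9°) + j·sin(-152.9°)) = -4.691 - j2.401 V
  V4 = 65.6·(cos(-148.4°) + j·sin(-148.4°)) = -55.87 - j34.37 V
Step 2 — Sum components: V_total = -52.93 - j60.36 V.
Step 3 — Convert to polar: |V_total| = 80.28 V, ∠V_total = -131.2°.

V_total = 80.28∠-131.2° V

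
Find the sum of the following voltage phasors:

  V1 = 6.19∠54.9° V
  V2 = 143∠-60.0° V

Step 1 — Convert each phasor to rectangular form:
  V1 = 6.19·(cos(54.9°) + j·sin(54.9°)) = 3.559 + j5.064 V
  V2 = 143·(cos(-60.0°) + j·sin(-60.0°)) = 71.5 - j123.8 V
Step 2 — Sum components: V_total = 75.06 - j118.8 V.
Step 3 — Convert to polar: |V_total| = 140.5 V, ∠V_total = -57.7°.

V_total = 140.5∠-57.7° V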